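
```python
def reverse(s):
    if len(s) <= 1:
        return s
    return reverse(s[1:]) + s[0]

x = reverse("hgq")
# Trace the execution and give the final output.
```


reverse("hgq")
= reverse("gq") + "h"
= reverse("q") + "g" + "h"
= "q" + "g" + "h"
= "qgh"


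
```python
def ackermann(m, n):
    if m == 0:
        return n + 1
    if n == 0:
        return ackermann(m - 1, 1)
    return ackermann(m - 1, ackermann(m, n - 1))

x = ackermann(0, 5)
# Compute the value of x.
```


ackermann(0, 5)
m == 0: return 5 + 1 = 6
= 6


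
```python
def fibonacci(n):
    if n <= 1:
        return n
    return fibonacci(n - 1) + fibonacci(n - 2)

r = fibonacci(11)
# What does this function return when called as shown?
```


fibonacci(11)
= fibonacci(10) + fibonacci(9)
= (fibonacci(9) + fibonacci(8)) + fibonacci(9)
Computing bottom-up: fibonacci(0)=0, fibonacci(1)=1, fibonacci(2)=1, fibonacci(3)=2, fibonacci(4)=3, fibonacci(5)=5, fibonacci(6)=8, fibonacci(7)=13, fibonacci(8)=21, fibonacci(9)=34, fibonacci(10)=55, fibonacci(11)=89
= 89


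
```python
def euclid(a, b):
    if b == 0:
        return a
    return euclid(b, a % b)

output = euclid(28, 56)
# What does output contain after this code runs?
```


euclid(28, 56)
= euclid(56, 28 % 56) = euclid(56, 28)
= euclid(28, 56 % 28) = euclid(28, 0)
b == 0, return a = 28


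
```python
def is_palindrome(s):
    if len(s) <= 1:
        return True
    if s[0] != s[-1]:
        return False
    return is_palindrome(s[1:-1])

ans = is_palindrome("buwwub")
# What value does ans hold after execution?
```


is_palindrome("buwwub")
"buwwub": s[0]='b' == s[-1]='b' -> is_palindrome("uwwu")
"uwwu": s[0]='u' == s[-1]='u' -> is_palindrome("ww")
"ww": s[0]='w' == s[-1]='w' -> is_palindrome("")
"": len <= 1 -> True
= True


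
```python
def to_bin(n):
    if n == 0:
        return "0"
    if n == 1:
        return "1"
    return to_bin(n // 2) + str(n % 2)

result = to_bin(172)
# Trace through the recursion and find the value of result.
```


to_bin(172)
= to_bin(86) + "0"
= to_bin(43) + "0" + "0"
= to_bin(21) + "1" + "0" + "0"
= to_bin(10) + "1" + "1" + "0" + "0"
= to_bin(5) + "0" + "1" + "1" + "0" + "0"
= to_bin(2) + "1" + "0" + "1" + "1" + "0" + "0"
= to_bin(1) + "0" + "1" + "0" + "1" + "1" + "0" + "0"
= "1" + "0" + "1" + "0" + "1" + "1" + "0" + "0"
= "10101100"


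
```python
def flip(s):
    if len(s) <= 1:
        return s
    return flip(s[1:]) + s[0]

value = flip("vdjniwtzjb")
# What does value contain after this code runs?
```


flip("vdjniwtzjb")
= flip("djniwtzjb") + "v"
= flip("jniwtzjb") + "d" + "v"
= flip("niwtzjb") + "j" + "d" + "v"
= flip("iwtzjb") + "n" + "j" + "d" + "v"
= flip("wtzjb") + "i" + "n" + "j" + "d" + "v"
= flip("tzjb") + "w" + "i" + "n" + "j" + "d" + "v"
= flip("zjb") + "t" + "w" + "i" + "n" + "j" + "d" + "v"
= flip("jb") + "z" + "t" + "w" + "i" + "n" + "j" + "d" + "v"
= flip("b") + "j" + "z" + "t" + "w" + "i" + "n" + "j" + "d" + "v"
= "b" + "j" + "z" + "t" + "w" + "i" + "n" + "j" + "d" + "v"
= "bjztwinjdv"


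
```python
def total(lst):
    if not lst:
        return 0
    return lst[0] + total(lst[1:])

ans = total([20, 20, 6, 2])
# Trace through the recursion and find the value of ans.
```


total([20, 20, 6, 2])
= 20 + total([20, 6, 2])
= 20 + 20 + total([6, 2])
= 20 + 20 + 6 + total([2])
= 20 + 20 + 6 + 2 + total([])
= 20 + 20 + 6 + 2 + 0
= 48


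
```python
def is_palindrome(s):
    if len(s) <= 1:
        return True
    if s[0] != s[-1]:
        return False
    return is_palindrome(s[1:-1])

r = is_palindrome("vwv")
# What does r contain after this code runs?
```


is_palindrome("vwv")
"vwv": s[0]='v' == s[-1]='v' -> is_palindrome("w")
"w": len <= 1 -> True
= True


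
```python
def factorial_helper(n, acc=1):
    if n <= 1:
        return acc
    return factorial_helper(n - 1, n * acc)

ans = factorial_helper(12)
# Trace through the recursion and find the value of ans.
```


factorial_helper(12, 1)
= factorial_helper(11, 12 * 1) = factorial_helper(11, 12)
= factorial_helper(10, 11 * 12) = factorial_helper(10, 132)
= factorial_helper(9, 10 * 132) = factorial_helper(9, 1320)
= factorial_helper(8, 9 * 1320) = factorial_helper(8, 11880)
= factorial_helper(7, 8 * 11880) = factorial_helper(7, 95040)
= factorial_helper(6, 7 * 95040) = factorial_helper(6, 665280)
= factorial_helper(5, 6 * 665280) = factorial_helper(5, 3991680)
= factorial_helper(4, 5 * 3991680) = factorial_helper(4, 19958400)
= factorial_helper(3, 4 * 19958400) = factorial_helper(3, 79833600)
= factorial_helper(2, 3 * 79833600) = factorial_helper(2, 239500800)
= factorial_helper(1, 2 * 239500800) = factorial_helper(1, 479001600)
n <= 1, return acc = 479001600


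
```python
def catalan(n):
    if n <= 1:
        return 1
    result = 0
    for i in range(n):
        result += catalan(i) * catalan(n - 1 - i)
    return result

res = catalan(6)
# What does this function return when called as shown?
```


catalan(6)
= sum of catalan(i) * catalan(6-1-i) for i in 0..5
First compute sub-values bottom-up:
  catalan(0) = 1, catalan(1) = 1
  catalan(2) = 1*1 + 1*1 = 2
  catalan(3) = 1*2 + 1*1 + 2*1 = 5
  catalan(4) = 1*5 + 1*2 + 2*1 + 5*1 = 14
  catalan(5) = 1*14 + 1*5 + 2*2 + 5*1 + 14*1 = 42
Now catalan(6):
  catalan(0)*catalan(5) = 1*42 = 42
  catalan(1)*catalan(4) = 1*14 = 14
  catalan(2)*catalan(3) = 2*5 = 10
  catalan(3)*catalan(2) = 5*2 = 10
  catalan(4)*catalan(1) = 14*1 = 14
  catalan(5)*catalan(0) = 42*1 = 42
= 42 + 14 + 10 + 10 + 14 + 42
= 132


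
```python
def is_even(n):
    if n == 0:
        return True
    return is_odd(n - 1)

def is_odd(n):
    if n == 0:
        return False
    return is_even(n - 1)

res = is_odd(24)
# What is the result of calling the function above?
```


is_odd(24)
= is_even(23)
= is_odd(22)
= is_even(21)
= is_odd(20)
= is_even(19)
= is_odd(18)
= is_even(17)
= is_odd(16)
= is_even(15)
= is_odd(14)
= is_even(13)
= is_odd(12)
= is_even(11)
= is_odd(10)
= is_even(9)
= is_odd(8)
= is_even(7)
= is_odd(6)
= is_even(5)
= is_odd(4)
= is_even(3)
= is_odd(2)
= is_even(1)
= is_odd(0)
n == 0: return False
= False


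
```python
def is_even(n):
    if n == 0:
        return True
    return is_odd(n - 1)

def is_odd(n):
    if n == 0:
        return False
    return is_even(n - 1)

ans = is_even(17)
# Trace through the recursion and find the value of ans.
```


is_even(17)
= is_odd(16)
= is_even(15)
= is_odd(14)
= is_even(13)
= is_odd(12)
= is_even(11)
= is_odd(10)
= is_even(9)
= is_odd(8)
= is_even(7)
= is_odd(6)
= is_even(5)
= is_odd(4)
= is_even(3)
= is_odd(2)
= is_even(1)
= is_odd(0)
n == 0: return False
= False


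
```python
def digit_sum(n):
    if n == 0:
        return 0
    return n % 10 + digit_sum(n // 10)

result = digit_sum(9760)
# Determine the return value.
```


digit_sum(9760)
= 0 + digit_sum(976)
= 0 + 6 + digit_sum(97)
= 0 + 6 + 7 + digit_sum(9)
= 0 + 6 + 7 + 9 + digit_sum(0)
= 0 + 6 + 7 + 9 + 0
= 22


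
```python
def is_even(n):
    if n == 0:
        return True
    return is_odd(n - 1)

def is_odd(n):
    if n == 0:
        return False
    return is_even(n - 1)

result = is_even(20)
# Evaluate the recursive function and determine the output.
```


is_even(20)
= is_odd(19)
= is_even(18)
= is_odd(17)
= is_even(16)
= is_odd(15)
= is_even(14)
= is_odd(13)
= is_even(12)
= is_odd(11)
= is_even(10)
= is_odd(9)
= is_even(8)
= is_odd(7)
= is_even(6)
= is_odd(5)
= is_even(4)
= is_odd(3)
= is_even(2)
= is_odd(1)
= is_even(0)
n == 0: return True
= True


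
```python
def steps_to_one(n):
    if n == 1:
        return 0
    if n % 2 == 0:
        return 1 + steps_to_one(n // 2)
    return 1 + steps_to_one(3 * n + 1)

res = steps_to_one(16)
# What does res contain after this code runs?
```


steps_to_one(16)
16 is even -> steps_to_one(8)
8 is even -> steps_to_one(4)
4 is even -> steps_to_one(2)
2 is even -> steps_to_one(1)
Reached 1 after 4 steps
= 4


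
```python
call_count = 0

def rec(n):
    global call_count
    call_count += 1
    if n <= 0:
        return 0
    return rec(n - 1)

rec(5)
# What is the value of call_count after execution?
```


rec(5) calls rec(4) calls ... calls rec(0)
Total calls: 5 + 1 (for base case) = 6


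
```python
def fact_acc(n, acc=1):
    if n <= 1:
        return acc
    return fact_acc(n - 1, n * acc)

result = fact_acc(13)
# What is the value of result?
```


fact_acc(13, 1)
= fact_acc(12, 13 * 1) = fact_acc(12, 13)
= fact_acc(11, 12 * 13) = fact_acc(11, 156)
= fact_acc(10, 11 * 156) = fact_acc(10, 1716)
= fact_acc(9, 10 * 1716) = fact_acc(9, 17160)
= fact_acc(8, 9 * 17160) = fact_acc(8, 154440)
= fact_acc(7, 8 * 154440) = fact_acc(7, 1235520)
= fact_acc(6, 7 * 1235520) = fact_acc(6, 8648640)
= fact_acc(5, 6 * 8648640) = fact_acc(5, 51891840)
= fact_acc(4, 5 * 51891840) = fact_acc(4, 259459200)
= fact_acc(3, 4 * 259459200) = fact_acc(3, 1037836800)
= fact_acc(2, 3 * 1037836800) = fact_acc(2, 3113510400)
= fact_acc(1, 2 * 3113510400) = fact_acc(1, 6227020800)
n <= 1, return acc = 6227020800


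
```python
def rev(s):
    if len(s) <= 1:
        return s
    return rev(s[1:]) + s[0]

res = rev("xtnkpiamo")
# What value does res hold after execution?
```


rev("xtnkpiamo")
= rev("tnkpiamo") + "x"
= rev("nkpiamo") + "t" + "x"
= rev("kpiamo") + "n" + "t" + "x"
= rev("piamo") + "k" + "n" + "t" + "x"
= rev("iamo") + "p" + "k" + "n" + "t" + "x"
= rev("amo") + "i" + "p" + "k" + "n" + "t" + "x"
= rev("mo") + "a" + "i" + "p" + "k" + "n" + "t" + "x"
= rev("o") + "m" + "a" + "i" + "p" + "k" + "n" + "t" + "x"
= "o" + "m" + "a" + "i" + "p" + "k" + "n" + "t" + "x"
= "omaipkntx"


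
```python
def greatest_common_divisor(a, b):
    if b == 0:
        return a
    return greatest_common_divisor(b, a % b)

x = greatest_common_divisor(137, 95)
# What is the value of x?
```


greatest_common_divisor(137, 95)
= greatest_common_divisor(95, 137 % 95) = greatest_common_divisor(95, 42)
= greatest_common_divisor(42, 95 % 42) = greatest_common_divisor(42, 11)
= greatest_common_divisor(11, 42 % 11) = greatest_common_divisor(11, 9)
= greatest_common_divisor(9, 11 % 9) = greatest_common_divisor(9, 2)
= greatest_common_divisor(2, 9 % 2) = greatest_common_divisor(2, 1)
= greatest_common_divisor(1, 2 % 1) = greatest_common_divisor(1, 0)
b == 0, return a = 1


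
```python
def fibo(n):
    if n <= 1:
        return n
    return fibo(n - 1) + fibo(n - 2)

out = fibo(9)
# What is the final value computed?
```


fibo(9)
= fibo(8) + fibo(7)
= (fibo(7) + fibo(6)) + fibo(7)
Computing bottom-up: fibo(0)=0, fibo(1)=1, fibo(2)=1, fibo(3)=2, fibo(4)=3, fibo(5)=5, fibo(6)=8, fibo(7)=13, fibo(8)=21, fibo(9)=34
= 34


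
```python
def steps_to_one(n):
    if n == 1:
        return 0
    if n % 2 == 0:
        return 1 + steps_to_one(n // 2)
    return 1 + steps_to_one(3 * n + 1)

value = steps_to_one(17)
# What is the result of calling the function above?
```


steps_to_one(17)
17 is odd -> 3*17+1 = 52 -> steps_to_one(52)
52 is even -> steps_to_one(26)
26 is even -> steps_to_one(13)
13 is odd -> 3*13+1 = 40 -> steps_to_one(40)
40 is even -> steps_to_one(20)
20 is even -> steps_to_one(10)
10 is even -> steps_to_one(5)
5 is odd -> 3*5+1 = 16 -> steps_to_one(16)
16 is even -> steps_to_one(8)
8 is even -> steps_to_one(4)
4 is even -> steps_to_one(2)
2 is even -> steps_to_one(1)
Reached 1 after 12 steps
= 12


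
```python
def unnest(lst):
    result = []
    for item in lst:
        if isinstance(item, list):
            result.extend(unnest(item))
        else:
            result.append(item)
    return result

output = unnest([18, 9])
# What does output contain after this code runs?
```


unnest([18, 9])
Processing each element:
  18 is not a list -> append 18
  9 is not a list -> append 9
= [18, 9]


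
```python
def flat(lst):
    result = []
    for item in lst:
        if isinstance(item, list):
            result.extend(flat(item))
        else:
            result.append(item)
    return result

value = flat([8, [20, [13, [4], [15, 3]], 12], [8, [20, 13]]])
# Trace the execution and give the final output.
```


flat([8, [20, [13, [4], [15, 3]], 12], [8, [20, 13]]])
Processing each element:
  8 is not a list -> append 8
  [20, [13, [4], [15, 3]], 12] is a list -> flat recursively -> [20, 13, 4, 15, 3, 12]
  [8, [20, 13]] is a list -> flat recursively -> [8, 20, 13]
= [8, 20, 13, 4, 15, 3, 12, 8, 20, 13]


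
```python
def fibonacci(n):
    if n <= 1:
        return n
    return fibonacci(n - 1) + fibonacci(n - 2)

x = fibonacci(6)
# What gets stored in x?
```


fibonacci(6)
= fibonacci(5) + fibonacci(4)
= (fibonacci(4) + fibonacci(3)) + fibonacci(4)
Computing bottom-up: fibonacci(0)=0, fibonacci(1)=1, fibonacci(2)=1, fibonacci(3)=2, fibonacci(4)=3, fibonacci(5)=5, fibonacci(6)=8
= 8


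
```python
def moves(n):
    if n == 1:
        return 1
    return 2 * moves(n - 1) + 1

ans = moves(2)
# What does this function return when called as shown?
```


moves(2)
= 2 * moves(1) + 1
Now compute bottom-up:
moves(1) = 1
moves(2) = 2 * 1 + 1 = 3
= 3


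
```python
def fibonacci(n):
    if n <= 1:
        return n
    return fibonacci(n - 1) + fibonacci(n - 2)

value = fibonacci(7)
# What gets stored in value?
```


fibonacci(7)
= fibonacci(6) + fibonacci(5)
= (fibonacci(5) + fibonacci(4)) + fibonacci(5)
Computing bottom-up: fibonacci(0)=0, fibonacci(1)=1, fibonacci(2)=1, fibonacci(3)=2, fibonacci(4)=3, fibonacci(5)=5, fibonacci(6)=8, fibonacci(7)=13
= 13


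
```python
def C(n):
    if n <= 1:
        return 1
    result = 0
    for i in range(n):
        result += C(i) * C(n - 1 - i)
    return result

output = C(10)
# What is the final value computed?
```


C(10)
= sum of C(i) * C(10-1-i) for i in 0..9
First compute sub-values bottom-up:
  C(0) = 1, C(1) = 1
  C(2) = 1*1 + 1*1 = 2
  C(3) = 1*2 + 1*1 + 2*1 = 5
  C(4) = 1*5 + 1*2 + 2*1 + 5*1 = 14
  C(5) = 1*14 + 1*5 + 2*2 + 5*1 + 14*1 = 42
  C(6) = 1*42 + 1*14 + 2*5 + 5*2 + 14*1 + 42*1 = 132
  C(7) = 1*132 + 1*42 + 2*14 + 5*5 + 14*2 + 42*1 + 132*1 = 429
  C(8) = 1*429 + 1*132 + 2*42 + 5*14 + 14*5 + 42*2 + 132*1 + 429*1 = 1430
  C(9) = 1*1430 + 1*429 + 2*132 + 5*42 + 14*14 + 42*5 + 132*2 + 429*1 + 1430*1 = 4862
Now C(10):
  C(0)*C(9) = 1*4862 = 4862
  C(1)*C(8) = 1*1430 = 1430
  C(2)*C(7) = 2*429 = 858
  C(3)*C(6) = 5*132 = 660
  C(4)*C(5) = 14*42 = 588
  C(5)*C(4) = 42*14 = 588
  C(6)*C(3) = 132*5 = 660
  C(7)*C(2) = 429*2 = 858
  C(8)*C(1) = 1430*1 = 1430
  C(9)*C(0) = 4862*1 = 4862
= 4862 + 1430 + 858 + 660 + 588 + 588 + 660 + 858 + 1430 + 4862
= 16796


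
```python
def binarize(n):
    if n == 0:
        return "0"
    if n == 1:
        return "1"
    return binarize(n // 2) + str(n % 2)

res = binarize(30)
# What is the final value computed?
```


binarize(30)
= binarize(15) + "0"
= binarize(7) + "1" + "0"
= binarize(3) + "1" + "1" + "0"
= binarize(1) + "1" + "1" + "1" + "0"
= "1" + "1" + "1" + "1" + "0"
= "11110"


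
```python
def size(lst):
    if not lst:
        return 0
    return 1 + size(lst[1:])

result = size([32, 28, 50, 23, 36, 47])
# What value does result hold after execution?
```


size([32, 28, 50, 23, 36, 47])
= 1 + size([28, 50, 23, 36, 47])
= 1 + 1 + size([50, 23, 36, 47])
= 1 + 1 + 1 + size([23, 36, 47])
= 1 + 1 + 1 + 1 + size([36, 47])
= 1 + 1 + 1 + 1 + 1 + size([47])
= 1 + 1 + 1 + 1 + 1 + 1 + size([])
= 1 + 1 + 1 + 1 + 1 + 1 + 0
= 6


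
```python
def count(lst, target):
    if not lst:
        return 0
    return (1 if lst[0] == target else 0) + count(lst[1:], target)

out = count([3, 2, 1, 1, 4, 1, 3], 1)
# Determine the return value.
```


count([3, 2, 1, 1, 4, 1, 3], 1)
lst[0]=3 != 1: 0 + count([2, 1, 1, 4, 1, 3], 1)
lst[0]=2 != 1: 0 + count([1, 1, 4, 1, 3], 1)
lst[0]=1 == 1: 1 + count([1, 4, 1, 3], 1)
lst[0]=1 == 1: 1 + count([4, 1, 3], 1)
lst[0]=4 != 1: 0 + count([1, 3], 1)
lst[0]=1 == 1: 1 + count([3], 1)
lst[0]=3 != 1: 0 + count([], 1)
= 3


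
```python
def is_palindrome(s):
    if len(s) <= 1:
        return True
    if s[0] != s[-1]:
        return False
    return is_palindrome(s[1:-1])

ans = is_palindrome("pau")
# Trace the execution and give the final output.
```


is_palindrome("pau")
"pau": s[0]='p' != s[-1]='u' -> False
= False


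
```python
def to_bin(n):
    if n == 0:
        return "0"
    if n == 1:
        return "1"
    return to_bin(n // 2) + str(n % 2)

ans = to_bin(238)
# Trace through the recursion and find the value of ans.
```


to_bin(238)
= to_bin(119) + "0"
= to_bin(59) + "1" + "0"
= to_bin(29) + "1" + "1" + "0"
= to_bin(14) + "1" + "1" + "1" + "0"
= to_bin(7) + "0" + "1" + "1" + "1" + "0"
= to_bin(3) + "1" + "0" + "1" + "1" + "1" + "0"
= to_bin(1) + "1" + "1" + "0" + "1" + "1" + "1" + "0"
= "1" + "1" + "1" + "0" + "1" + "1" + "1" + "0"
= "11101110"


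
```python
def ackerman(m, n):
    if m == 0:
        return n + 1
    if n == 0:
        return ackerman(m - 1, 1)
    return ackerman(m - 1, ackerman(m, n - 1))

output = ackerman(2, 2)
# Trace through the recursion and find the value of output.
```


ackerman(2, 2)
= ackerman(1, ackerman(2, 1))
First compute ackerman(2, 1) = 5
= ackerman(1, 5)
= 7


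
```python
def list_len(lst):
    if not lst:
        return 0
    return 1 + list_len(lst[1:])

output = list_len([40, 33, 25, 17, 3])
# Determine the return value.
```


list_len([40, 33, 25, 17, 3])
= 1 + list_len([33, 25, 17, 3])
= 1 + 1 + list_len([25, 17, 3])
= 1 + 1 + 1 + list_len([17, 3])
= 1 + 1 + 1 + 1 + list_len([3])
= 1 + 1 + 1 + 1 + 1 + list_len([])
= 1 + 1 + 1 + 1 + 1 + 0
= 5


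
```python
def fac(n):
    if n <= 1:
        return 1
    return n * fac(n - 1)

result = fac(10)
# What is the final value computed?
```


fac(10)
= 10 * fac(9)
= 10 * 9 * fac(8)
= 10 * 9 * 8 * fac(7)
= 10 * 9 * 8 * 7 * fac(6)
= 10 * 9 * 8 * 7 * 6 * fac(5)
= 10 * 9 * 8 * 7 * 6 * 5 * fac(4)
= 10 * 9 * 8 * 7 * 6 * 5 * 4 * fac(3)
= 10 * 9 * 8 * 7 * 6 * 5 * 4 * 3 * fac(2)
= 10 * 9 * 8 * 7 * 6 * 5 * 4 * 3 * 2 * fac(1)
= 10 * 9 * 8 * 7 * 6 * 5 * 4 * 3 * 2 * 1
= 3628800


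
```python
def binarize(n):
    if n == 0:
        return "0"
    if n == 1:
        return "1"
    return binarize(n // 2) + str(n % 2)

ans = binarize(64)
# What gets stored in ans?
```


binarize(64)
= binarize(32) + "0"
= binarize(16) + "0" + "0"
= binarize(8) + "0" + "0" + "0"
= binarize(4) + "0" + "0" + "0" + "0"
= binarize(2) + "0" + "0" + "0" + "0" + "0"
= binarize(1) + "0" + "0" + "0" + "0" + "0" + "0"
= "1" + "0" + "0" + "0" + "0" + "0" + "0"
= "1000000"


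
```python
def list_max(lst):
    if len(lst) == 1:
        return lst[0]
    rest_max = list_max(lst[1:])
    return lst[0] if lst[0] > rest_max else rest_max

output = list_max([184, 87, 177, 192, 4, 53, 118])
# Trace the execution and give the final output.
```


list_max([184, 87, 177, 192, 4, 53, 118])
= compare 184 with list_max([87, 177, 192, 4, 53, 118])
= compare 87 with list_max([177, 192, 4, 53, 118])
= compare 177 with list_max([192, 4, 53, 118])
= compare 192 with list_max([4, 53, 118])
= compare 4 with list_max([53, 118])
= compare 53 with list_max([118])
Base: list_max([118]) = 118
compare 53 with 118: max = 118
compare 4 with 118: max = 118
compare 192 with 118: max = 192
compare 177 with 192: max = 192
compare 87 with 192: max = 192
compare 184 with 192: max = 192
= 192


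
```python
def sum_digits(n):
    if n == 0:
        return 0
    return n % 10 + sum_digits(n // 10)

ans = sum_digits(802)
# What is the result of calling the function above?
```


sum_digits(802)
= 2 + sum_digits(80)
= 2 + 0 + sum_digits(8)
= 2 + 0 + 8 + sum_digits(0)
= 2 + 0 + 8 + 0
= 10


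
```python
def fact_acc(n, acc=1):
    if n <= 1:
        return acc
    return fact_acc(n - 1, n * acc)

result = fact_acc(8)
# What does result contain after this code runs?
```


fact_acc(8, 1)
= fact_acc(7, 8 * 1) = fact_acc(7, 8)
= fact_acc(6, 7 * 8) = fact_acc(6, 56)
= fact_acc(5, 6 * 56) = fact_acc(5, 336)
= fact_acc(4, 5 * 336) = fact_acc(4, 1680)
= fact_acc(3, 4 * 1680) = fact_acc(3, 6720)
= fact_acc(2, 3 * 6720) = fact_acc(2, 20160)
= fact_acc(1, 2 * 20160) = fact_acc(1, 40320)
n <= 1, return acc = 40320


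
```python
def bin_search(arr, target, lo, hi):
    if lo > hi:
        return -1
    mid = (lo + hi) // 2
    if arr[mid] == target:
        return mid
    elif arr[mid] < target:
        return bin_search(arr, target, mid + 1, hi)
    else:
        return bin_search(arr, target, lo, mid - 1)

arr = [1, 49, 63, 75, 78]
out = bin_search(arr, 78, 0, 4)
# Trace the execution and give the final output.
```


bin_search(arr, 78, 0, 4)
lo=0, hi=4, mid=2, arr[mid]=63
63 < 78, search right half
lo=3, hi=4, mid=3, arr[mid]=75
75 < 78, search right half
lo=4, hi=4, mid=4, arr[mid]=78
arr[4] == 78, found at index 4
= 4


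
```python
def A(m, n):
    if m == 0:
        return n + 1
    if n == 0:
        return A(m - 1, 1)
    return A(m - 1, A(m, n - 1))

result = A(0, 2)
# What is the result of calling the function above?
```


A(0, 2)
m == 0: return 2 + 1 = 3
= 3


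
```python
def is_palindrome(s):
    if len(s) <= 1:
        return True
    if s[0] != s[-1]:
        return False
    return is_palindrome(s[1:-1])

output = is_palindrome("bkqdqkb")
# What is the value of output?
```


is_palindrome("bkqdqkb")
"bkqdqkb": s[0]='b' == s[-1]='b' -> is_palindrome("kqdqk")
"kqdqk": s[0]='k' == s[-1]='k' -> is_palindrome("qdq")
"qdq": s[0]='q' == s[-1]='q' -> is_palindrome("d")
"d": len <= 1 -> True
= True


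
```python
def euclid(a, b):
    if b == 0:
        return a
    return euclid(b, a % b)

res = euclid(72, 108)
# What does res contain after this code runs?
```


euclid(72, 108)
= euclid(108, 72 % 108) = euclid(108, 72)
= euclid(72, 108 % 72) = euclid(72, 36)
= euclid(36, 72 % 36) = euclid(36, 0)
b == 0, return a = 36


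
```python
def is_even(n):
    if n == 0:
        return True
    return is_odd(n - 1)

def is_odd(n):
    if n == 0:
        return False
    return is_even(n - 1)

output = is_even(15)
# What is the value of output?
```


is_even(15)
= is_odd(14)
= is_even(13)
= is_odd(12)
= is_even(11)
= is_odd(10)
= is_even(9)
= is_odd(8)
= is_even(7)
= is_odd(6)
= is_even(5)
= is_odd(4)
= is_even(3)
= is_odd(2)
= is_even(1)
= is_odd(0)
n == 0: return False
= False


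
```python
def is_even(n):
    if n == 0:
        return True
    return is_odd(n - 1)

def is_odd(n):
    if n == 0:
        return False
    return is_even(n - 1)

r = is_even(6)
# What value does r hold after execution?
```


is_even(6)
= is_odd(5)
= is_even(4)
= is_odd(3)
= is_even(2)
= is_odd(1)
= is_even(0)
n == 0: return True
= True


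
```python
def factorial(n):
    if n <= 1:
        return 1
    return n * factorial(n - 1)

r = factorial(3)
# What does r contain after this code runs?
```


factorial(3)
= 3 * factorial(2)
= 3 * 2 * factorial(1)
= 3 * 2 * 1
= 6


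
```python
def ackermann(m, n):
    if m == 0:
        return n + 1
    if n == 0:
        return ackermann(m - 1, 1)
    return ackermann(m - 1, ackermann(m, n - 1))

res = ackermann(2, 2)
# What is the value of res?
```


ackermann(2, 2)
= ackermann(1, ackermann(2, 1))
First compute ackermann(2, 1) = 5
= ackermann(1, 5)
= 7


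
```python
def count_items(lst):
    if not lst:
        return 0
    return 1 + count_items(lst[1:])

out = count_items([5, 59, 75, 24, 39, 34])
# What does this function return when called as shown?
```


count_items([5, 59, 75, 24, 39, 34])
= 1 + count_items([59, 75, 24, 39, 34])
= 1 + 1 + count_items([75, 24, 39, 34])
= 1 + 1 + 1 + count_items([24, 39, 34])
= 1 + 1 + 1 + 1 + count_items([39, 34])
= 1 + 1 + 1 + 1 + 1 + count_items([34])
= 1 + 1 + 1 + 1 + 1 + 1 + count_items([])
= 1 + 1 + 1 + 1 + 1 + 1 + 0
= 6


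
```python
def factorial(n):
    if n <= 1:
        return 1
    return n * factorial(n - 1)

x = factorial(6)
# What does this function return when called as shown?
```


factorial(6)
= 6 * factorial(5)
= 6 * 5 * factorial(4)
= 6 * 5 * 4 * factorial(3)
= 6 * 5 * 4 * 3 * factorial(2)
= 6 * 5 * 4 * 3 * 2 * factorial(1)
= 6 * 5 * 4 * 3 * 2 * 1
= 720


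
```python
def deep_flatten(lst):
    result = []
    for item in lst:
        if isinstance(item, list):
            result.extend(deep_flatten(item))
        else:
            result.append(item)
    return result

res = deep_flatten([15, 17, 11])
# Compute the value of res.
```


deep_flatten([15, 17, 11])
Processing each element:
  15 is not a list -> append 15
  17 is not a list -> append 17
  11 is not a list -> append 11
= [15, 17, 11]


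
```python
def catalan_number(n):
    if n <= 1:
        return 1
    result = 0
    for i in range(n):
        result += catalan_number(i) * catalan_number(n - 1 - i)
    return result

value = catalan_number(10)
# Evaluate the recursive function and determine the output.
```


catalan_number(10)
= sum of catalan_number(i) * catalan_number(10-1-i) for i in 0..9
First compute sub-values bottom-up:
  catalan_number(0) = 1, catalan_number(1) = 1
  catalan_number(2) = 1*1 + 1*1 = 2
  catalan_number(3) = 1*2 + 1*1 + 2*1 = 5
  catalan_number(4) = 1*5 + 1*2 + 2*1 + 5*1 = 14
  catalan_number(5) = 1*14 + 1*5 + 2*2 + 5*1 + 14*1 = 42
  catalan_number(6) = 1*42 + 1*14 + 2*5 + 5*2 + 14*1 + 42*1 = 132
  catalan_number(7) = 1*132 + 1*42 + 2*14 + 5*5 + 14*2 + 42*1 + 132*1 = 429
  catalan_number(8) = 1*429 + 1*132 + 2*42 + 5*14 + 14*5 + 42*2 + 132*1 + 429*1 = 1430
  catalan_number(9) = 1*1430 + 1*429 + 2*132 + 5*42 + 14*14 + 42*5 + 132*2 + 429*1 + 1430*1 = 4862
Now catalan_number(10):
  catalan_number(0)*catalan_number(9) = 1*4862 = 4862
  catalan_number(1)*catalan_number(8) = 1*1430 = 1430
  catalan_number(2)*catalan_number(7) = 2*429 = 858
  catalan_number(3)*catalan_number(6) = 5*132 = 660
  catalan_number(4)*catalan_number(5) = 14*42 = 588
  catalan_number(5)*catalan_number(4) = 42*14 = 588
  catalan_number(6)*catalan_number(3) = 132*5 = 660
  catalan_number(7)*catalan_number(2) = 429*2 = 858
  catalan_number(8)*catalan_number(1) = 1430*1 = 1430
  catalan_number(9)*catalan_number(0) = 4862*1 = 4862
= 4862 + 1430 + 858 + 660 + 588 + 588 + 660 + 858 + 1430 + 4862
= 16796


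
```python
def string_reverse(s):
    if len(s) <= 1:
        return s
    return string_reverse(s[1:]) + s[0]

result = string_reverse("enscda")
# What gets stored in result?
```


string_reverse("enscda")
= string_reverse("nscda") + "e"
= string_reverse("scda") + "n" + "e"
= string_reverse("cda") + "s" + "n" + "e"
= string_reverse("da") + "c" + "s" + "n" + "e"
= string_reverse("a") + "d" + "c" + "s" + "n" + "e"
= "a" + "d" + "c" + "s" + "n" + "e"
= "adcsne"


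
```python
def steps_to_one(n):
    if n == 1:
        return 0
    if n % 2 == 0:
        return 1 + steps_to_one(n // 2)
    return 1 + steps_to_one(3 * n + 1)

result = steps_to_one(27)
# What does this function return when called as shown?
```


steps_to_one(27)
27 is odd -> 3*27+1 = 82 -> steps_to_one(82)
82 is even -> steps_to_one(41)
41 is odd -> 3*41+1 = 124 -> steps_to_one(124)
124 is even -> steps_to_one(62)
62 is even -> steps_to_one(31)
31 is odd -> 3*31+1 = 94 -> steps_to_one(94)
94 is even -> steps_to_one(47)
47 is odd -> 3*47+1 = 142 -> steps_to_one(142)
142 is even -> steps_to_one(71)
71 is odd -> 3*71+1 = 214 -> steps_to_one(214)
214 is even -> steps_to_one(107)
107 is odd -> 3*107+1 = 322 -> steps_to_one(322)
322 is even -> steps_to_one(161)
161 is odd -> 3*161+1 = 484 -> steps_to_one(484)
484 is even -> steps_to_one(242)
242 is even -> steps_to_one(121)
121 is odd -> 3*121+1 = 364 -> steps_to_one(364)
364 is even -> steps_to_one(182)
182 is even -> steps_to_one(91)
91 is odd -> 3*91+1 = 274 -> steps_to_one(274)
274 is even -> steps_to_one(137)
137 is odd -> 3*137+1 = 412 -> steps_to_one(412)
412 is even -> steps_to_one(206)
206 is even -> steps_to_one(103)
103 is odd -> 3*103+1 = 310 -> steps_to_one(310)
310 is even -> steps_to_one(155)
155 is odd -> 3*155+1 = 466 -> steps_to_one(466)
466 is even -> steps_to_one(233)
233 is odd -> 3*233+1 = 700 -> steps_to_one(700)
700 is even -> steps_to_one(350)
350 is even -> steps_to_one(175)
175 is odd -> 3*175+1 = 526 -> steps_to_one(526)
526 is even -> steps_to_one(263)
263 is odd -> 3*263+1 = 790 -> steps_to_one(790)
790 is even -> steps_to_one(395)
395 is odd -> 3*395+1 = 1186 -> steps_to_one(1186)
1186 is even -> steps_to_one(593)
593 is odd -> 3*593+1 = 1780 -> steps_to_one(1780)
1780 is even -> steps_to_one(890)
890 is even -> steps_to_one(445)
445 is odd -> 3*445+1 = 1336 -> steps_to_one(1336)
1336 is even -> steps_to_one(668)
668 is even -> steps_to_one(334)
334 is even -> steps_to_one(167)
167 is odd -> 3*167+1 = 502 -> steps_to_one(502)
502 is even -> steps_to_one(251)
251 is odd -> 3*251+1 = 754 -> steps_to_one(754)
754 is even -> steps_to_one(377)
377 is odd -> 3*377+1 = 1132 -> steps_to_one(1132)
1132 is even -> steps_to_one(566)
566 is even -> steps_to_one(283)
283 is odd -> 3*283+1 = 850 -> steps_to_one(850)
850 is even -> steps_to_one(425)
425 is odd -> 3*425+1 = 1276 -> steps_to_one(1276)
1276 is even -> steps_to_one(638)
638 is even -> steps_to_one(319)
319 is odd -> 3*319+1 = 958 -> steps_to_one(958)
958 is even -> steps_to_one(479)
479 is odd -> 3*479+1 = 1438 -> steps_to_one(1438)
1438 is even -> steps_to_one(719)
719 is odd -> 3*719+1 = 2158 -> steps_to_one(2158)
2158 is even -> steps_to_one(1079)
1079 is odd -> 3*1079+1 = 3238 -> steps_to_one(3238)
3238 is even -> steps_to_one(1619)
1619 is odd -> 3*1619+1 = 4858 -> steps_to_one(4858)
4858 is even -> steps_to_one(2429)
2429 is odd -> 3*2429+1 = 7288 -> steps_to_one(7288)
7288 is even -> steps_to_one(3644)
3644 is even -> steps_to_one(1822)
1822 is even -> steps_to_one(911)
911 is odd -> 3*911+1 = 2734 -> steps_to_one(2734)
2734 is even -> steps_to_one(1367)
1367 is odd -> 3*1367+1 = 4102 -> steps_to_one(4102)
4102 is even -> steps_to_one(2051)
2051 is odd -> 3*2051+1 = 6154 -> steps_to_one(6154)
6154 is even -> steps_to_one(3077)
3077 is odd -> 3*3077+1 = 9232 -> steps_to_one(9232)
9232 is even -> steps_to_one(4616)
4616 is even -> steps_to_one(2308)
2308 is even -> steps_to_one(1154)
1154 is even -> steps_to_one(577)
577 is odd -> 3*577+1 = 1732 -> steps_to_one(1732)
1732 is even -> steps_to_one(866)
866 is even -> steps_to_one(433)
433 is odd -> 3*433+1 = 1300 -> steps_to_one(1300)
1300 is even -> steps_to_one(650)
650 is even -> steps_to_one(325)
325 is odd -> 3*325+1 = 976 -> steps_to_one(976)
976 is even -> steps_to_one(488)
488 is even -> steps_to_one(244)
244 is even -> steps_to_one(122)
122 is even -> steps_to_one(61)
61 is odd -> 3*61+1 = 184 -> steps_to_one(184)
184 is even -> steps_to_one(92)
92 is even -> steps_to_one(46)
46 is even -> steps_to_one(23)
23 is odd -> 3*23+1 = 70 -> steps_to_one(70)
70 is even -> steps_to_one(35)
35 is odd -> 3*35+1 = 106 -> steps_to_one(106)
106 is even -> steps_to_one(53)
53 is odd -> 3*53+1 = 160 -> steps_to_one(160)
160 is even -> steps_to_one(80)
80 is even -> steps_to_one(40)
40 is even -> steps_to_one(20)
20 is even -> steps_to_one(10)
10 is even -> steps_to_one(5)
5 is odd -> 3*5+1 = 16 -> steps_to_one(16)
16 is even -> steps_to_one(8)
8 is even -> steps_to_one(4)
4 is even -> steps_to_one(2)
2 is even -> steps_to_one(1)
Reached 1 after 111 steps
= 111


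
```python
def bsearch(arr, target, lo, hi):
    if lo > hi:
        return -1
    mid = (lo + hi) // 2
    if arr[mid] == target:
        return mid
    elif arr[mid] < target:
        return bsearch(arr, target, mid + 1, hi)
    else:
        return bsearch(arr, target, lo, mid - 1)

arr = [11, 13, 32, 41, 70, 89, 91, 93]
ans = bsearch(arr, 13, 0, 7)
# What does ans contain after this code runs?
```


bsearch(arr, 13, 0, 7)
lo=0, hi=7, mid=3, arr[mid]=41
41 > 13, search left half
lo=0, hi=2, mid=1, arr[mid]=13
arr[1] == 13, found at index 1
= 1


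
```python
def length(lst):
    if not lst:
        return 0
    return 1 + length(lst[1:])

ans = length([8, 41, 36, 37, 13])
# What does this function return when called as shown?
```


length([8, 41, 36, 37, 13])
= 1 + length([41, 36, 37, 13])
= 1 + 1 + length([36, 37, 13])
= 1 + 1 + 1 + length([37, 13])
= 1 + 1 + 1 + 1 + length([13])
= 1 + 1 + 1 + 1 + 1 + length([])
= 1 + 1 + 1 + 1 + 1 + 0
= 5


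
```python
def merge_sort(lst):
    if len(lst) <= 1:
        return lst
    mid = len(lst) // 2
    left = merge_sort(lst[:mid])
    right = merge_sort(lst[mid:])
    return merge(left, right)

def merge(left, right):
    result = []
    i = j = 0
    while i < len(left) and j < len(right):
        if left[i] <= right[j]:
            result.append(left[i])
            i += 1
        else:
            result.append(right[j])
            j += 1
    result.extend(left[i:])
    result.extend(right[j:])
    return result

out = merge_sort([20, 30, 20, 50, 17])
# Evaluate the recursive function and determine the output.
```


merge_sort([20, 30, 20, 50, 17])
Split into [20, 30] and [20, 50, 17]
Left sorted: [20, 30]
Right sorted: [17, 20, 50]
Merge [20, 30] and [17, 20, 50]
= [17, 20, 20, 30, 50]


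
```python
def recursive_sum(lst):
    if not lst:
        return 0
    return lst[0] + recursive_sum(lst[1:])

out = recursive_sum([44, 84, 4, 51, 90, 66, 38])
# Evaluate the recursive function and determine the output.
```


recursive_sum([44, 84, 4, 51, 90, 66, 38])
= 44 + recursive_sum([84, 4, 51, 90, 66, 38])
= 44 + 84 + recursive_sum([4, 51, 90, 66, 38])
= 44 + 84 + 4 + recursive_sum([51, 90, 66, 38])
= 44 + 84 + 4 + 51 + recursive_sum([90, 66, 38])
= 44 + 84 + 4 + 51 + 90 + recursive_sum([66, 38])
= 44 + 84 + 4 + 51 + 90 + 66 + recursive_sum([38])
= 44 + 84 + 4 + 51 + 90 + 66 + 38 + recursive_sum([])
= 44 + 84 + 4 + 51 + 90 + 66 + 38 + 0
= 377


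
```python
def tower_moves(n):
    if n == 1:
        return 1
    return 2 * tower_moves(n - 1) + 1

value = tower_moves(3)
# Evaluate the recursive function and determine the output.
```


tower_moves(3)
= 2 * tower_moves(2) + 1
= 2 * (2 * tower_moves(1) + 1) + 1
Now compute bottom-up:
tower_moves(1) = 1
tower_moves(2) = 2 * 1 + 1 = 3
tower_moves(3) = 2 * 3 + 1 = 7
= 7


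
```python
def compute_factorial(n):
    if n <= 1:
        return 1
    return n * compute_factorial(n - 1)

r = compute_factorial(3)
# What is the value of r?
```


compute_factorial(3)
= 3 * compute_factorial(2)
= 3 * 2 * compute_factorial(1)
= 3 * 2 * 1
= 6


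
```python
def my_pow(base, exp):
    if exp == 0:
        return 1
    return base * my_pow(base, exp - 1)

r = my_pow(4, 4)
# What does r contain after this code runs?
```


my_pow(4, 4)
= 4 * my_pow(4, 3)
= 4 * 4 * my_pow(4, 2)
= 4 * 4 * 4 * my_pow(4, 1)
= 4 * 4 * 4 * 4 * my_pow(4, 0)
= 4 * 4 * 4 * 4 * 1
= 256


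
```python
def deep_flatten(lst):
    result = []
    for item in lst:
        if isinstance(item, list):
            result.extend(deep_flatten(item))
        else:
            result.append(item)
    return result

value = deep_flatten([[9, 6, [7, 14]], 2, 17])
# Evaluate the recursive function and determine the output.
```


deep_flatten([[9, 6, [7, 14]], 2, 17])
Processing each element:
  [9, 6, [7, 14]] is a list -> deep_flatten recursively -> [9, 6, 7, 14]
  2 is not a list -> append 2
  17 is not a list -> append 17
= [9, 6, 7, 14, 2, 17]


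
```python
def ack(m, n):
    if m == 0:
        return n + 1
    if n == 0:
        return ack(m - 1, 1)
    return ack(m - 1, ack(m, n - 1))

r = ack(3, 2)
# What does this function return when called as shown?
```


ack(3, 2)
= ack(2, ack(3, 1))
First compute ack(3, 1) = 13
= ack(2, 13)
= 29


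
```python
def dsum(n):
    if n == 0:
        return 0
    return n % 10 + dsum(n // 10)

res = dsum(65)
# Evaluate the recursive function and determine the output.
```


dsum(65)
= 5 + dsum(6)
= 5 + 6 + dsum(0)
= 5 + 6 + 0
= 11


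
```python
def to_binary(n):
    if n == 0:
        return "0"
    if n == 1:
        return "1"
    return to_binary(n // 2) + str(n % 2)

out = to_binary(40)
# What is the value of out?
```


to_binary(40)
= to_binary(20) + "0"
= to_binary(10) + "0" + "0"
= to_binary(5) + "0" + "0" + "0"
= to_binary(2) + "1" + "0" + "0" + "0"
= to_binary(1) + "0" + "1" + "0" + "0" + "0"
= "1" + "0" + "1" + "0" + "0" + "0"
= "101000"


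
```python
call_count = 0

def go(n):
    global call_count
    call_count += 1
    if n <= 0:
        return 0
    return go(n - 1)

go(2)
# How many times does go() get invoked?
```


go(2) calls go(1) calls ... calls go(0)
Total calls: 2 + 1 (for base case) = 3


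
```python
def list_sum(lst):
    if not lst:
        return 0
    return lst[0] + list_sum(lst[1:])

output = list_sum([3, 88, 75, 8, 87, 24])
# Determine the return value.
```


list_sum([3, 88, 75, 8, 87, 24])
= 3 + list_sum([88, 75, 8, 87, 24])
= 3 + 88 + list_sum([75, 8, 87, 24])
= 3 + 88 + 75 + list_sum([8, 87, 24])
= 3 + 88 + 75 + 8 + list_sum([87, 24])
= 3 + 88 + 75 + 8 + 87 + list_sum([24])
= 3 + 88 + 75 + 8 + 87 + 24 + list_sum([])
= 3 + 88 + 75 + 8 + 87 + 24 + 0
= 285


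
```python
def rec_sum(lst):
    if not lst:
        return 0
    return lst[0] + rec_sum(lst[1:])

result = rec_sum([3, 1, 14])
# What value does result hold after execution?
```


rec_sum([3, 1, 14])
= 3 + rec_sum([1, 14])
= 3 + 1 + rec_sum([14])
= 3 + 1 + 14 + rec_sum([])
= 3 + 1 + 14 + 0
= 18


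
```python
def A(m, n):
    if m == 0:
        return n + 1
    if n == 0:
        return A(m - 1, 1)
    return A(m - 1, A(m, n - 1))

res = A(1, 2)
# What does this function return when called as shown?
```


A(1, 2)
= A(0, A(1, 1))
First compute A(1, 1) = 3
= A(0, 3)
= 4


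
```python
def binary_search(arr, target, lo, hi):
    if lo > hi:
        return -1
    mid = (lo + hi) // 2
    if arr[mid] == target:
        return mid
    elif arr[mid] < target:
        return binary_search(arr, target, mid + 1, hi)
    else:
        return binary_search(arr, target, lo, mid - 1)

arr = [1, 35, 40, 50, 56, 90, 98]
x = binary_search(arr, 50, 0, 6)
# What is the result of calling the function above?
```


binary_search(arr, 50, 0, 6)
lo=0, hi=6, mid=3, arr[mid]=50
arr[3] == 50, found at index 3
= 3


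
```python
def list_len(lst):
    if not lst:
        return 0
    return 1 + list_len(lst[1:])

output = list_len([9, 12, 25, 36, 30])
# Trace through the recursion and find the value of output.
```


list_len([9, 12, 25, 36, 30])
= 1 + list_len([12, 25, 36, 30])
= 1 + 1 + list_len([25, 36, 30])
= 1 + 1 + 1 + list_len([36, 30])
= 1 + 1 + 1 + 1 + list_len([30])
= 1 + 1 + 1 + 1 + 1 + list_len([])
= 1 + 1 + 1 + 1 + 1 + 0
= 5


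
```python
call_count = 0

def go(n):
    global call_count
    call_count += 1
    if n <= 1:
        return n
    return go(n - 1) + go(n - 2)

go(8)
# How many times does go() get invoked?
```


go(8) calls go(7) and go(6); each non-base call branches into two more.
Let C(k) = total number of calls made by go(k), including the call to go(k) itself.
Base cases: C(0) = 1, C(1) = 1
Recurrence: C(k) = 1 + C(k-1) + C(k-2)
  C(2) = 1 + C(1) + C(0) = 1 + 1 + 1 = 3
  C(3) = 1 + C(2) + C(1) = 1 + 3 + 1 = 5
  C(4) = 1 + C(3) + C(2) = 1 + 5 + 3 = 9
  C(5) = 1 + C(4) + C(3) = 1 + 9 + 5 = 15
  C(6) = 1 + C(5) + C(4) = 1 + 15 + 9 = 25
  C(7) = 1 + C(6) + C(5) = 1 + 25 + 15 = 41
  C(8) = 1 + C(7) + C(6) = 1 + 41 + 25 = 67
Total calls = C(8) = 67


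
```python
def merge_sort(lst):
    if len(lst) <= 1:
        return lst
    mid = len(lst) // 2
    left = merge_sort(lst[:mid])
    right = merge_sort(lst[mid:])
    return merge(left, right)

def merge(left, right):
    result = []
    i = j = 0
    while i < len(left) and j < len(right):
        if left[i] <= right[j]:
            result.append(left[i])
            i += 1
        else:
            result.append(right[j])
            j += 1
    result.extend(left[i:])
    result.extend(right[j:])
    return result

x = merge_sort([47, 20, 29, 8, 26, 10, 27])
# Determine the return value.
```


merge_sort([47, 20, 29, 8, 26, 10, 27])
Split into [47, 20, 29] and [8, 26, 10, 27]
Left sorted: [20, 29, 47]
Right sorted: [8, 10, 26, 27]
Merge [20, 29, 47] and [8, 10, 26, 27]
= [8, 10, 20, 26, 27, 29, 47]


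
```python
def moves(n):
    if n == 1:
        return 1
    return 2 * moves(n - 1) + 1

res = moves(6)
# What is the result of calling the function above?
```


moves(6)
= 2 * moves(5) + 1
= 2 * (2 * moves(4) + 1) + 1
= 2 * (2 * (2 * moves(3) + 1) + 1) + 1
= 2 * (2 * (2 * (2 * moves(2) + 1) + 1) + 1) + 1
= 2 * (2 * (2 * (2 * (2 * moves(1) + 1) + 1) + 1) + 1) + 1
Now compute bottom-up:
moves(1) = 1
moves(2) = 2 * 1 + 1 = 3
moves(3) = 2 * 3 + 1 = 7
moves(4) = 2 * 7 + 1 = 15
moves(5) = 2 * 15 + 1 = 31
moves(6) = 2 * 31 + 1 = 63
= 63
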